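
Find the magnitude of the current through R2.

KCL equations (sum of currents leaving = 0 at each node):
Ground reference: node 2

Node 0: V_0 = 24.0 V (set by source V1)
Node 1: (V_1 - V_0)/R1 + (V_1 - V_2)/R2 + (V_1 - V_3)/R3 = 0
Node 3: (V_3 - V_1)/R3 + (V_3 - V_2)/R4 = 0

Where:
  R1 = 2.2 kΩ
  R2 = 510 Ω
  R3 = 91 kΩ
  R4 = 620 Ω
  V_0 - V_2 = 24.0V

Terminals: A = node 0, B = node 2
Nodal analysis, taking node 2 as the 0 V reference.
Source V1 fixes V_0 = 24 V.
KCL at each unknown node (sum of currents leaving = 0; resistances in Ω):
  Node 1: (V_1 - 24)/2200 + (V_1 - 0)/510 + (V_1 - V_3)/91000 = 0
  Node 3: (V_3 - V_1)/91000 + (V_3 - 0)/620 = 0
Collecting terms (coefficients in siemens):
  0.002426·V_1 - 0.00001099·V_3 = 0.01091
  0.001624·V_3 - 0.00001099·V_1 = 0
Determinant D = (0.002426)(0.001624) - (-0.00001099)(-0.00001099) = 0.00000394
V_1 = [(0.01091)(0.001624) - (-0.00001099)(0)]/D = 4.496 V
V_3 = [(0.002426)(0) - (0.01091)(-0.00001099)]/D = 0.03043 V
I_R2 = (V_1 - V_2)/R2 = (4.496 - 0)/510 = 0.008816 A
|I_R2| = 0.008816 A

Final answer: |I_R2| = 0.008816 A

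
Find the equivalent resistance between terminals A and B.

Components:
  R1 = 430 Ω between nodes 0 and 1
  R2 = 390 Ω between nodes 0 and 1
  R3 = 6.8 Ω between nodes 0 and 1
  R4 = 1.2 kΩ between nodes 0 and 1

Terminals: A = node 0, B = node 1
Reduce the network between node 0 (A) and node 1 (B) by series/parallel combination:
  Rp1 = R1 ‖ R2 ‖ R3 ‖ R4 (parallel, all between nodes 0 and 1) = 1/(1/430 + 1/390 + 1/6.8 + 1/1200) = 6.545 Ω
R_eq = 6.545 Ω

Final answer: 6.545 Ω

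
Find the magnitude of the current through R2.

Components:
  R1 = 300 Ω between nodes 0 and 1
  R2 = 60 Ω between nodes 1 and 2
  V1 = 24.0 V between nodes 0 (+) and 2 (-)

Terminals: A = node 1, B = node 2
Nodal analysis, taking node 2 as the 0 V reference.
Source V1 fixes V_0 = 24 V.
KCL at each unknown node (sum of currents leaving = 0; resistances in Ω):
  Node 1: (V_1 - 24)/300 + (V_1 - 0)/60 = 0
Collecting terms: 0.02 × V_1 = 0.08  =>  V_1 = 4 V
I_R2 = (V_1 - V_2)/R2 = (4 - 0)/60 = 0.06667 A
|I_R2| = 0.06667 A

Final answer: |I_R2| = 0.06667 A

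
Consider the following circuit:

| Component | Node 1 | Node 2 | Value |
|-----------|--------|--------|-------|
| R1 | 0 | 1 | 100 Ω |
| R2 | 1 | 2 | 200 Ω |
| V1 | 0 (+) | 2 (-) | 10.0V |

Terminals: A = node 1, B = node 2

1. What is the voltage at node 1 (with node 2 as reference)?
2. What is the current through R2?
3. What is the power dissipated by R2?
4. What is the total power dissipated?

Nodal analysis, taking node 2 as the 0 V reference.
Source V1 fixes V_0 = 10 V.
KCL at each unknown node (sum of currents leaving = 0; resistances in Ω):
  Node 1: (V_1 - 10)/100 + (V_1 - 0)/200 = 0
Collecting terms: 0.015 × V_1 = 0.1  =>  V_1 = 6.667 V
Part 1:
  Read off the nodal solution: V_1 = 6.667 V
Part 2:
  I_R2 = (V_1 - V_2)/R2 = (6.667 - 0)/200 = 0.03333 A
  Magnitude: I_R2 = 0.03333 A
Part 3:
  I_R2 = (V_1 - V_2)/R2 = (6.667 - 0)/200 = 0.03333 A
  P_R2 = I_R2² × R2 = (0.03333)² × 200 = 0.2222 W
Part 4:
  Power in each resistor, P = (ΔV)²/R:
    P_R1 = (10 - 6.667)²/100 = 0.1111 W
    P_R2 = (6.667 - 0)²/200 = 0.2222 W
  P_total = P_R1 + P_R2 = 0.3333 W

Final answers:
1. V_1 = 6.667 V
2. I_R2 = 0.03333 A
3. P_R2 = 0.2222 W
4. P_total = 0.3333 W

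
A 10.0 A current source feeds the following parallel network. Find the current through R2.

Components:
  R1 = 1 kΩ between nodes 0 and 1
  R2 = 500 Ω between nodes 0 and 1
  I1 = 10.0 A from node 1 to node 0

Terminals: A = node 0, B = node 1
All resistors sit directly between nodes 0 and 1, so they are in parallel and share one voltage V; the full source current 10 A splits among them.
1/R_par = 1/1000 + 1/500 = 0.003 S  =>  R_par = 333.3 Ω
V = I × R_par = 10 × 333.3 = 3333 V
I_R2 = V/R2 = 3333/500 = 6.667 A

Final answer: 6.667 A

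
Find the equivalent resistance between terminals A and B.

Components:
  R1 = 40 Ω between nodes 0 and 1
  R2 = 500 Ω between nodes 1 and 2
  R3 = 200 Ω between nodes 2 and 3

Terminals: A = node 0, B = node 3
Reduce the network between node 0 (A) and node 3 (B) by series/parallel combination:
  Rs1 = R1 + R2 (series, joined only at node 1) = 40 + 500 = 540 Ω
  Rs2 = R3 + Rs1 (series, joined only at node 2) = 200 + 540 = 740 Ω
R_eq = 740 Ω

Final answer: 740 Ω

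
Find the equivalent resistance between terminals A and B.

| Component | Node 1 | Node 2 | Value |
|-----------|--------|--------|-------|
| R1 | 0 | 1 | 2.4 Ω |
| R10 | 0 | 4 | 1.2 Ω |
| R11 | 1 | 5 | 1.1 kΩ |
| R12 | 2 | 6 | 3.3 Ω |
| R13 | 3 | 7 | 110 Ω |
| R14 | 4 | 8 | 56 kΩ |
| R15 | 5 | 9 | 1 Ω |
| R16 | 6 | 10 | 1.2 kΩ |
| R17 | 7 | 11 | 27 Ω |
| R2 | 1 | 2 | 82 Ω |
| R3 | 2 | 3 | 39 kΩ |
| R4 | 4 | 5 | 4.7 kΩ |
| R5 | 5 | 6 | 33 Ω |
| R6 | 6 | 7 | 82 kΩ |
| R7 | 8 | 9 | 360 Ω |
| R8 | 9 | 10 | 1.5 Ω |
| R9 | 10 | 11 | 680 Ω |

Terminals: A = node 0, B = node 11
The network is not a plain series/parallel combination. Inject a 1 A test current into terminal A (node 0) and return it from terminal B (node 11); then R_eq = V_A / (1 A).
Nodal analysis, taking node 11 as the 0 V reference.
Current source I_test pushes 1 A into node 0 and draws it out of node 11.
KCL at each unknown node (sum of currents leaving = 0; resistances in Ω):
  Node 0: (V_0 - V_1)/2.4 + (V_0 - V_4)/1.2 - 1 = 0
  Node 1: (V_1 - V_0)/2.4 + (V_1 - V_2)/82 + (V_1 - V_5)/1100 = 0
  Node 2: (V_2 - V_1)/82 + (V_2 - V_3)/39000 + (V_2 - V_6)/3.3 = 0
  Node 3: (V_3 - V_2)/39000 + (V_3 - V_7)/110 = 0
  Node 4: (V_4 - V_0)/1.2 + (V_4 - V_5)/4700 + (V_4 - V_8)/56000 = 0
  Node 5: (V_5 - V_1)/1100 + (V_5 - V_4)/4700 + (V_5 - V_6)/33 + (V_5 - V_9)/1 = 0
  Node 6: (V_6 - V_2)/3.3 + (V_6 - V_5)/33 + (V_6 - V_7)/82000 + (V_6 - V_10)/1200 = 0
  Node 7: (V_7 - V_3)/110 + (V_7 - V_6)/82000 + (V_7 - 0)/27 = 0
  Node 8: (V_8 - V_4)/56000 + (V_8 - V_9)/360 = 0
  Node 9: (V_9 - V_5)/1 + (V_9 - V_8)/360 + (V_9 - V_10)/1.5 = 0
  Node 10: (V_10 - V_6)/1200 + (V_10 - V_9)/1.5 + (V_10 - 0)/680 = 0
Collecting terms (coefficients in siemens):
  1.25·V_0 - 0.4167·V_1 - 0.8333·V_4 = 1
  0.4298·V_1 - 0.4167·V_0 - 0.0122·V_2 - 0.0009091·V_5 = 0
  0.3153·V_2 - 0.0122·V_1 - 0.00002564·V_3 - 0.303·V_6 = 0
  0.009117·V_3 - 0.00002564·V_2 - 0.009091·V_7 = 0
  0.8336·V_4 - 0.8333·V_0 - 0.0002128·V_5 - 0.00001786·V_8 = 0
  1.031·V_5 - 0.0009091·V_1 - 0.0002128·V_4 - 0.0303·V_6 - 1·V_9 = 0
  0.3342·V_6 - 0.303·V_2 - 0.0303·V_5 - 0.0000122·V_7 - 0.0008333·V_10 = 0
  0.04614·V_7 - 0.009091·V_3 - 0.0000122·V_6 = 0
  0.002796·V_8 - 0.00001786·V_4 - 0.002778·V_9 = 0
  1.669·V_9 - 1·V_5 - 0.002778·V_8 - 0.6667·V_10 = 0
  0.669·V_10 - 0.0008333·V_6 - 0.6667·V_9 = 0
Solving these 11 simultaneous equations (Gaussian elimination) gives:
  V_0 = 769.6 V, V_1 = 767.2 V, V_2 = 694.9 V, V_3 = 2.659 V
  V_4 = 769.5 V, V_5 = 664.6 V, V_6 = 692 V, V_7 = 0.7068 V
  V_8 = 664.3 V, V_9 = 663.6 V, V_10 = 662.2 V
R_eq = V_0 / 1 A = 769.6 Ω

Final answer: 769.6 Ω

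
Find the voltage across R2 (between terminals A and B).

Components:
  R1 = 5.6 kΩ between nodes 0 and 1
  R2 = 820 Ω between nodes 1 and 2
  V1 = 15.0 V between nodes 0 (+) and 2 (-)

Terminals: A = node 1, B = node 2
R1 and R2 are in series across V1 (node 0 → node 1 → node 2), and the output A–B is taken across R2, so this is a voltage divider.
Series current: I = V1/(R1 + R2) = 15/(5600 + 820) = 15/6420 = 0.002336 A
V_R2 = I × R2 = V1 × R2/(R1 + R2) = 15 × 820/6420 = 1.916 V

Final answer: 1.916 V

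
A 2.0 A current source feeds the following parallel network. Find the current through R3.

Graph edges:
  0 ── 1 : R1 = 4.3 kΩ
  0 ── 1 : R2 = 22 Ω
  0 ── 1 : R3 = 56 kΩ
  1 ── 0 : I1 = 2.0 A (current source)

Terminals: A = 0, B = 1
All resistors sit directly between nodes 0 and 1, so they are in parallel and share one voltage V; the full source current 2 A splits among them.
1/R_par = 1/4300 + 1/22 + 1/56000 = 0.0457 S  =>  R_par = 21.88 Ω
V = I × R_par = 2 × 21.88 = 43.76 V
I_R3 = V/R3 = 43.76/56000 = 0.0007814 A

Final answer: 0.0007814 A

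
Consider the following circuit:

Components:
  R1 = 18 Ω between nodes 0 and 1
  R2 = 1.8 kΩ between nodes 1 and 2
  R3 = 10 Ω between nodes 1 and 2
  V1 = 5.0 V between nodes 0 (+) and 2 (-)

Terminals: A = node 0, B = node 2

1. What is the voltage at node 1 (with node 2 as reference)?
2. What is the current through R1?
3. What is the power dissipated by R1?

Nodal analysis, taking node 2 as the 0 V reference.
Source V1 fixes V_0 = 5 V.
KCL at each unknown node (sum of currents leaving = 0; resistances in Ω):
  Node 1: (V_1 - 5)/18 + (V_1 - 0)/1800 + (V_1 - 0)/10 = 0
Collecting terms: 0.1561 × V_1 = 0.2778  =>  V_1 = 1.779 V
Part 1:
  Read off the nodal solution: V_1 = 1.779 V
Part 2:
  I_R1 = (V_0 - V_1)/R1 = (5 - 1.779)/18 = 0.1789 A
  Magnitude: I_R1 = 0.1789 A
Part 3:
  I_R1 = (V_0 - V_1)/R1 = (5 - 1.779)/18 = 0.1789 A
  P_R1 = I_R1² × R1 = (0.1789)² × 18 = 0.5763 W

Final answers:
1. V_1 = 1.779 V
2. I_R1 = 0.1789 A
3. P_R1 = 0.5763 W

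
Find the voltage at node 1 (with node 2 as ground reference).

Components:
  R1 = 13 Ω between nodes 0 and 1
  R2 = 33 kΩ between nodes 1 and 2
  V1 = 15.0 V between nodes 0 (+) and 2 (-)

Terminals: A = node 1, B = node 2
Nodal analysis, taking node 2 as the 0 V reference.
Source V1 fixes V_0 = 15 V.
KCL at each unknown node (sum of currents leaving = 0; resistances in Ω):
  Node 1: (V_1 - 15)/13 + (V_1 - 0)/33000 = 0
Collecting terms: 0.07695 × V_1 = 1.154  =>  V_1 = 14.99 V
The requested potential is V_1 = 14.99 V.

Final answer: V_1 = 14.99 V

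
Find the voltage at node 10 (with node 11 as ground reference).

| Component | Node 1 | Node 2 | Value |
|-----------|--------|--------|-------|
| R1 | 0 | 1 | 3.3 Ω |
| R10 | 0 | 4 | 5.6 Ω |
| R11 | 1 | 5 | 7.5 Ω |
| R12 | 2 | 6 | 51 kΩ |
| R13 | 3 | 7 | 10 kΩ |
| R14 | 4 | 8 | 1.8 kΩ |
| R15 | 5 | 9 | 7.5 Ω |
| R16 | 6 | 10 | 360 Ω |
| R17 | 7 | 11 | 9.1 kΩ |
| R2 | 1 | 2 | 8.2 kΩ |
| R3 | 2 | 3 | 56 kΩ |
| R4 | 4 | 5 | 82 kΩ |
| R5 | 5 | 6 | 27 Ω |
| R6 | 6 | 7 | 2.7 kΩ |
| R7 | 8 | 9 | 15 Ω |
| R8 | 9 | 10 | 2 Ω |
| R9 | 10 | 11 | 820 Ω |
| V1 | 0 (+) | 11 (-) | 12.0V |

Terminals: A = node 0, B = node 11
Nodal analysis, taking node 11 as the 0 V reference.
Source V1 fixes V_0 = 12 V.
KCL at each unknown node (sum of currents leaving = 0; resistances in Ω):
  Node 1: (V_1 - 12)/3.3 + (V_1 - V_2)/8200 + (V_1 - V_5)/7.5 = 0
  Node 2: (V_2 - V_1)/8200 + (V_2 - V_3)/56000 + (V_2 - V_6)/51000 = 0
  Node 3: (V_3 - V_2)/56000 + (V_3 - V_7)/10000 = 0
  Node 4: (V_4 - V_5)/82000 + (V_4 - 12)/5.6 + (V_4 - V_8)/1800 = 0
  Node 5: (V_5 - V_4)/82000 + (V_5 - V_6)/27 + (V_5 - V_1)/7.5 + (V_5 - V_9)/7.5 = 0
  Node 6: (V_6 - V_5)/27 + (V_6 - V_7)/2700 + (V_6 - V_2)/51000 + (V_6 - V_10)/360 = 0
  Node 7: (V_7 - V_6)/2700 + (V_7 - V_3)/10000 + (V_7 - 0)/9100 = 0
  Node 8: (V_8 - V_9)/15 + (V_8 - V_4)/1800 = 0
  Node 9: (V_9 - V_8)/15 + (V_9 - V_10)/2 + (V_9 - V_5)/7.5 = 0
  Node 10: (V_10 - V_9)/2 + (V_10 - 0)/820 + (V_10 - V_6)/360 = 0
Collecting terms (coefficients in siemens):
  0.4365·V_1 - 0.000122·V_2 - 0.1333·V_5 = 3.636
  0.0001594·V_2 - 0.000122·V_1 - 0.00001786·V_3 - 0.00001961·V_6 = 0
  0.0001179·V_3 - 0.00001786·V_2 - 0.0001·V_7 = 0
  0.1791·V_4 - 0.0000122·V_5 - 0.0005556·V_8 = 2.143
  0.3037·V_5 - 0.1333·V_1 - 0.0000122·V_4 - 0.03704·V_6 - 0.1333·V_9 = 0
  0.0402·V_6 - 0.00001961·V_2 - 0.03704·V_5 - 0.0003704·V_7 - 0.002778·V_10 = 0
  0.0005803·V_7 - 0.0001·V_3 - 0.0003704·V_6 = 0
  0.06722·V_8 - 0.0005556·V_4 - 0.06667·V_9 = 0
  0.7·V_9 - 0.1333·V_5 - 0.06667·V_8 - 0.5·V_10 = 0
  0.504·V_10 - 0.002778·V_6 - 0.5·V_9 = 0
Solving these 10 simultaneous equations (Gaussian elimination) gives:
  V_1 = 11.95 V, V_2 = 11.66 V, V_3 = 9.557 V, V_4 = 12 V
  V_5 = 11.84 V, V_6 = 11.8 V, V_7 = 9.181 V, V_8 = 11.74 V
  V_9 = 11.73 V, V_10 = 11.7 V
The requested potential is V_10 = 11.7 V.

Final answer: V_10 = 11.7 V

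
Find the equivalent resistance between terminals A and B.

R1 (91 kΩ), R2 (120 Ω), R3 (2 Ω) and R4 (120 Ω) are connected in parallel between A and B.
Reduce the network between node 0 (A) and node 1 (B) by series/parallel combination:
  Rp1 = R1 ‖ R2 ‖ R3 ‖ R4 (parallel, all between nodes 0 and 1) = 1/(1/91000 + 1/120 + 1/2 + 1/120) = 1.935 Ω
R_eq = 1.935 Ω

Final answer: 1.935 Ω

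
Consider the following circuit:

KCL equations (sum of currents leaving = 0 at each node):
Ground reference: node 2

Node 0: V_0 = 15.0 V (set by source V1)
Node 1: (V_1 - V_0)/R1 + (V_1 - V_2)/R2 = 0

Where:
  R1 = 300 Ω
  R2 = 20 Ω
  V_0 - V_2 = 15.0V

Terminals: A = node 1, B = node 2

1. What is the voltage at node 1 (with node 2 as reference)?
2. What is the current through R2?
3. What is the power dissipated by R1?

Nodal analysis, taking node 2 as the 0 V reference.
Source V1 fixes V_0 = 15 V.
KCL at each unknown node (sum of currents leaving = 0; resistances in Ω):
  Node 1: (V_1 - 15)/300 + (V_1 - 0)/20 = 0
Collecting terms: 0.05333 × V_1 = 0.05  =>  V_1 = 0.9375 V
Part 1:
  Read off the nodal solution: V_1 = 0.9375 V
Part 2:
  I_R2 = (V_1 - V_2)/R2 = (0.9375 - 0)/20 = 0.04688 A
  Magnitude: I_R2 = 0.04688 A
Part 3:
  I_R1 = (V_0 - V_1)/R1 = (15 - 0.9375)/300 = 0.04688 A
  P_R1 = I_R1² × R1 = (0.04688)² × 300 = 0.6592 W

Final answers:
1. V_1 = 0.9375 V
2. I_R2 = 0.04688 A
3. P_R1 = 0.6592 W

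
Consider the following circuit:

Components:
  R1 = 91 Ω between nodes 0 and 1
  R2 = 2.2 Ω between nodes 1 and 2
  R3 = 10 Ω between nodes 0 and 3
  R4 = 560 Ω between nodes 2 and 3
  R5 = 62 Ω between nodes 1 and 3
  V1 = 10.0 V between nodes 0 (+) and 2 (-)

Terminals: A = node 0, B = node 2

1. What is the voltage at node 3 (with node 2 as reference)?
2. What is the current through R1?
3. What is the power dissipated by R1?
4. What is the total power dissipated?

Nodal analysis, taking node 2 as the 0 V reference.
Source V1 fixes V_0 = 10 V.
KCL at each unknown node (sum of currents leaving = 0; resistances in Ω):
  Node 1: (V_1 - 10)/91 + (V_1 - 0)/2.2 + (V_1 - V_3)/62 = 0
  Node 3: (V_3 - 10)/10 + (V_3 - 0)/560 + (V_3 - V_1)/62 = 0
Collecting terms (coefficients in siemens):
  0.4817·V_1 - 0.01613·V_3 = 0.1099
  0.1179·V_3 - 0.01613·V_1 = 1
Determinant D = (0.4817)(0.1179) - (-0.01613)(-0.01613) = 0.05654
V_1 = [(0.1099)(0.1179) - (-0.01613)(1)]/D = 0.5145 V
V_3 = [(0.4817)(1) - (0.1099)(-0.01613)]/D = 8.551 V
Part 1:
  Read off the nodal solution: V_3 = 8.551 V
Part 2:
  I_R1 = (V_0 - V_1)/R1 = (10 - 0.5145)/91 = 0.1042 A
  Magnitude: I_R1 = 0.1042 A
Part 3:
  I_R1 = (V_0 - V_1)/R1 = (10 - 0.5145)/91 = 0.1042 A
  P_R1 = I_R1² × R1 = (0.1042)² × 91 = 0.9887 W
Part 4:
  Power in each resistor, P = (ΔV)²/R:
    P_R1 = (10 - 0.5145)²/91 = 0.9887 W
    P_R2 = (0.5145 - 0)²/2.2 = 0.1203 W
    P_R3 = (10 - 8.551)²/10 = 0.2099 W
    P_R4 = (0 - 8.551)²/560 = 0.1306 W
    P_R5 = (0.5145 - 8.551)²/62 = 1.042 W
  P_total = P_R1 + P_R2 + P_R3 + P_R4 + P_R5 = 2.491 W

Final answers:
1. V_3 = 8.551 V
2. I_R1 = 0.1042 A
3. P_R1 = 0.9887 W
4. P_total = 2.491 W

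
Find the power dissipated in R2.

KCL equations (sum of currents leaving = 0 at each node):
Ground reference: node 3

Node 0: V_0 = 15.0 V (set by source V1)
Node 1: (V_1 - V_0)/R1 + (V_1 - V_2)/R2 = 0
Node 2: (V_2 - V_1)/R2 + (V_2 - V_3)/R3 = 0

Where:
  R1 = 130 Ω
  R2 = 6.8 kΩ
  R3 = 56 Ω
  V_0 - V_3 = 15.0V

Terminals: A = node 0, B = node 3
Nodal analysis, taking node 3 as the 0 V reference.
Source V1 fixes V_0 = 15 V.
KCL at each unknown node (sum of currents leaving = 0; resistances in Ω):
  Node 1: (V_1 - 15)/130 + (V_1 - V_2)/6800 = 0
  Node 2: (V_2 - V_1)/6800 + (V_2 - 0)/56 = 0
Collecting terms (coefficients in siemens):
  0.007839·V_1 - 0.0001471·V_2 = 0.1154
  0.018·V_2 - 0.0001471·V_1 = 0
Determinant D = (0.007839)(0.018) - (-0.0001471)(-0.0001471) = 0.0001411
V_1 = [(0.1154)(0.018) - (-0.0001471)(0)]/D = 14.72 V
V_2 = [(0.007839)(0) - (0.1154)(-0.0001471)]/D = 0.1202 V
I_R2 = (V_1 - V_2)/R2 = (14.72 - 0.1202)/6800 = 0.002147 A
P_R2 = I_R2² × R2 = (0.002147)² × 6800 = 0.03135 W

Final answer: 0.03135 W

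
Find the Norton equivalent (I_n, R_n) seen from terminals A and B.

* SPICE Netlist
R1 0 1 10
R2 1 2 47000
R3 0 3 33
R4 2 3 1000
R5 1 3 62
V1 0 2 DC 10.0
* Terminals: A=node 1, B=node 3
Find the Thévenin equivalent first; then I_n = V_th/R_th and R_n = R_th.
Step 1 — V_th is the open-circuit voltage V_A - V_B (nothing connected across the terminals).
Nodal analysis, taking node 2 as the 0 V reference.
Source V1 fixes V_0 = 10 V.
KCL at each unknown node (sum of currents leaving = 0; resistances in Ω):
  Node 1: (V_1 - 10)/10 + (V_1 - 0)/47000 + (V_1 - V_3)/62 = 0
  Node 3: (V_3 - 10)/33 + (V_3 - 0)/1000 + (V_3 - V_1)/62 = 0
Collecting terms (coefficients in siemens):
  0.1162·V_1 - 0.01613·V_3 = 1
  0.04743·V_3 - 0.01613·V_1 = 0.303
Determinant D = (0.1162)(0.04743) - (-0.01613)(-0.01613) = 0.005249
V_1 = [(1)(0.04743) - (-0.01613)(0.303)]/D = 9.967 V
V_3 = [(0.1162)(0.303) - (1)(-0.01613)]/D = 9.778 V
V_th = V_1 - V_3 = 9.967 - 9.778 = 0.1893 V
Step 2 — R_th: zero the source — replace V1 by a short circuit (node 2 merges into node 0) — and find the resistance seen between A (node 1) and B (node 3).
Reduce the network between node 1 (A) and node 3 (B) by series/parallel combination:
  Rp1 = R1 ‖ R2 (parallel, both between nodes 0 and 1) = 1/(1/10 + 1/47000) = 9.998 Ω
  Rp2 = R3 ‖ R4 (parallel, both between nodes 0 and 3) = 1/(1/33 + 1/1000) = 31.95 Ω
  Rs1 = Rp1 + Rp2 (series, joined only at node 0) = 9.998 + 31.95 = 41.94 Ω
  Rp3 = R5 ‖ Rs1 (parallel, both between nodes 1 and 3) = 1/(1/62 + 1/41.94) = 25.02 Ω
R_th = 25.02 Ω
I_n = V_th/R_th = 0.1893/25.02 = 0.007566 A, and R_n = R_th = 25.02 Ω

Final answer: I_n = 0.007566 A, R_n = 25.02 Ω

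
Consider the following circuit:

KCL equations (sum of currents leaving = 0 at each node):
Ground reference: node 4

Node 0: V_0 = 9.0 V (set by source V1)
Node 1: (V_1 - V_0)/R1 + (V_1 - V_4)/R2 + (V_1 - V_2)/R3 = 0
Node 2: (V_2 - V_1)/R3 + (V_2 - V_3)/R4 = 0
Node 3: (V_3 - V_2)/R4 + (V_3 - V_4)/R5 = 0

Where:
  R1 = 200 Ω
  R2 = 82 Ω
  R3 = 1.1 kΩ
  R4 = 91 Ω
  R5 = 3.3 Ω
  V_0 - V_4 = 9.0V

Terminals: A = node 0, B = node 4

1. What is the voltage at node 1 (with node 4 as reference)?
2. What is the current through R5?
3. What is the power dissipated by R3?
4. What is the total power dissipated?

Nodal analysis, taking node 4 as the 0 V reference.
Source V1 fixes V_0 = 9 V.
KCL at each unknown node (sum of currents leaving = 0; resistances in Ω):
  Node 1: (V_1 - 9)/200 + (V_1 - 0)/82 + (V_1 - V_2)/1100 = 0
  Node 2: (V_2 - V_1)/1100 + (V_2 - V_3)/91 = 0
  Node 3: (V_3 - V_2)/91 + (V_3 - 0)/3.3 = 0
Collecting terms (coefficients in siemens):
  0.0181·V_1 - 0.0009091·V_2 = 0.045
  0.0119·V_2 - 0.0009091·V_1 - 0.01099·V_3 = 0
  0.314·V_3 - 0.01099·V_2 = 0
Solving these 3 simultaneous equations (Gaussian elimination) gives:
  V_1 = 2.496 V, V_2 = 0.197 V, V_3 = 0.006895 V
Part 1:
  Read off the nodal solution: V_1 = 2.496 V
Part 2:
  I_R5 = (V_3 - V_4)/R5 = (0.006895 - 0)/3.3 = 0.00209 A
  Magnitude: I_R5 = 0.00209 A
Part 3:
  I_R3 = (V_1 - V_2)/R3 = (2.496 - 0.197)/1100 = 0.00209 A
  P_R3 = I_R3² × R3 = (0.00209)² × 1100 = 0.004803 W
Part 4:
  Power in each resistor, P = (ΔV)²/R:
    P_R1 = (9 - 2.496)²/200 = 0.2115 W
    P_R2 = (2.496 - 0)²/82 = 0.07595 W
    P_R3 = (2.496 - 0.197)²/1100 = 0.004803 W
    P_R4 = (0.197 - 0.006895)²/91 = 0.0003973 W
    P_R5 = (0.006895 - 0)²/3.3 = 0.00001441 W
  P_total = P_R1 + P_R2 + P_R3 + P_R4 + P_R5 = 0.2927 W

Final answers:
1. V_1 = 2.496 V
2. I_R5 = 0.00209 A
3. P_R3 = 0.004803 W
4. P_total = 0.2927 W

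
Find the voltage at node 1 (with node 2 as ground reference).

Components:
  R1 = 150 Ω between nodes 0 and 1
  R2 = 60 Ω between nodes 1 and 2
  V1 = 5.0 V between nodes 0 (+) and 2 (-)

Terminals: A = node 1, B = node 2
Nodal analysis, taking node 2 as the 0 V reference.
Source V1 fixes V_0 = 5 V.
KCL at each unknown node (sum of currents leaving = 0; resistances in Ω):
  Node 1: (V_1 - 5)/150 + (V_1 - 0)/60 = 0
Collecting terms: 0.02333 × V_1 = 0.03333  =>  V_1 = 1.429 V
The requested potential is V_1 = 1.429 V.

Final answer: V_1 = 1.429 V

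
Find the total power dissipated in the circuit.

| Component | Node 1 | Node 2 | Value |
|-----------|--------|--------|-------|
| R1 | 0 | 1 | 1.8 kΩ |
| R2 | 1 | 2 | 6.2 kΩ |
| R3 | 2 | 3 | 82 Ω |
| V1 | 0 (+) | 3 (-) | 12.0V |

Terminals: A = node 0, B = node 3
Nodal analysis, taking node 3 as the 0 V reference.
Source V1 fixes V_0 = 12 V.
KCL at each unknown node (sum of currents leaving = 0; resistances in Ω):
  Node 1: (V_1 - 12)/1800 + (V_1 - V_2)/6200 = 0
  Node 2: (V_2 - V_1)/6200 + (V_2 - 0)/82 = 0
Collecting terms (coefficients in siemens):
  0.0007168·V_1 - 0.0001613·V_2 = 0.006667
  0.01236·V_2 - 0.0001613·V_1 = 0
Determinant D = (0.0007168)(0.01236) - (-0.0001613)(-0.0001613) = 0.000008832
V_1 = [(0.006667)(0.01236) - (-0.0001613)(0)]/D = 9.327 V
V_2 = [(0.0007168)(0) - (0.006667)(-0.0001613)]/D = 0.1218 V
Power in each resistor, P = (ΔV)²/R:
  P_R1 = (12 - 9.327)²/1800 = 0.003968 W
  P_R2 = (9.327 - 0.1218)²/6200 = 0.01367 W
  P_R3 = (0.1218 - 0)²/82 = 0.0001808 W
P_total = P_R1 + P_R2 + P_R3 = 0.01782 W

Final answer: 0.01782 W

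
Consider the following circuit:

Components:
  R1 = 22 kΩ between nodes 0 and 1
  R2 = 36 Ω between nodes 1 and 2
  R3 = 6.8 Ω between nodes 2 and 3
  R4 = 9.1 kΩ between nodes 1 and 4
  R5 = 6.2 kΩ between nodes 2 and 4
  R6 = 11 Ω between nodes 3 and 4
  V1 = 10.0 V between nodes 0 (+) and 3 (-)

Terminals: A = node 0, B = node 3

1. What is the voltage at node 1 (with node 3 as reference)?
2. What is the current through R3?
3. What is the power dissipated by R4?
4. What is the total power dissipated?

Nodal analysis, taking node 3 as the 0 V reference.
Source V1 fixes V_0 = 10 V.
KCL at each unknown node (sum of currents leaving = 0; resistances in Ω):
  Node 1: (V_1 - 10)/22000 + (V_1 - V_2)/36 + (V_1 - V_4)/9100 = 0
  Node 2: (V_2 - V_1)/36 + (V_2 - 0)/6.8 + (V_2 - V_4)/6200 = 0
  Node 4: (V_4 - V_1)/9100 + (V_4 - V_2)/6200 + (V_4 - 0)/11 = 0
Collecting terms (coefficients in siemens):
  0.02793·V_1 - 0.02778·V_2 - 0.0001099·V_4 = 0.0004545
  0.175·V_2 - 0.02778·V_1 - 0.0001613·V_4 = 0
  0.09118·V_4 - 0.0001099·V_1 - 0.0001613·V_2 = 0
Solving these 3 simultaneous equations (Gaussian elimination) gives:
  V_1 = 0.01932 V, V_2 = 0.003067 V, V_4 = 0.00002871 V
Part 1:
  Read off the nodal solution: V_1 = 0.01932 V
Part 2:
  I_R3 = (V_2 - V_3)/R3 = (0.003067 - 0)/6.8 = 0.0004511 A
  Magnitude: I_R3 = 0.0004511 A
Part 3:
  I_R4 = (V_1 - V_4)/R4 = (0.01932 - 0.00002871)/9100 = 0.00000212 A
  P_R4 = I_R4² × R4 = (0.00000212)² × 9100 = 0.00000004091 W
Part 4:
  Power in each resistor, P = (ΔV)²/R:
    P_R1 = (10 - 0.01932)²/22000 = 0.004528 W
    P_R2 = (0.01932 - 0.003067)²/36 = 0.00000734 W
    P_R3 = (0.003067 - 0)²/6.8 = 0.000001383 W
    P_R4 = (0.01932 - 0.00002871)²/9100 = 0.00000004091 W
    P_R5 = (0.003067 - 0.00002871)²/6200 = 0.000000001489 W
    P_R6 = (0 - 0.00002871)²/11 = 0.00000000007495 W
  P_total = P_R1 + P_R2 + P_R3 + P_R4 + P_R5 + P_R6 = 0.004537 W

Final answers:
1. V_1 = 0.01932 V
2. I_R3 = 0.0004511 A
3. P_R4 = 4.091e-08 W
4. P_total = 0.004537 W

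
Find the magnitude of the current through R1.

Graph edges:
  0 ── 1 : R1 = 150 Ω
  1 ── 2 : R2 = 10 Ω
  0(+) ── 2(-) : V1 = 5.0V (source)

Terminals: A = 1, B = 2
Nodal analysis, taking node 2 as the 0 V reference.
Source V1 fixes V_0 = 5 V.
KCL at each unknown node (sum of currents leaving = 0; resistances in Ω):
  Node 1: (V_1 - 5)/150 + (V_1 - 0)/10 = 0
Collecting terms: 0.1067 × V_1 = 0.03333  =>  V_1 = 0.3125 V
I_R1 = (V_0 - V_1)/R1 = (5 - 0.3125)/150 = 0.03125 A
|I_R1| = 0.03125 A

Final answer: |I_R1| = 0.03125 A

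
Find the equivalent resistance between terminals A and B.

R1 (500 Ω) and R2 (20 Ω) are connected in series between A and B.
Reduce the network between node 0 (A) and node 2 (B) by series/parallel combination:
  Rs1 = R1 + R2 (series, joined only at node 1) = 500 + 20 = 520 Ω
R_eq = 520 Ω

Final answer: 520 Ω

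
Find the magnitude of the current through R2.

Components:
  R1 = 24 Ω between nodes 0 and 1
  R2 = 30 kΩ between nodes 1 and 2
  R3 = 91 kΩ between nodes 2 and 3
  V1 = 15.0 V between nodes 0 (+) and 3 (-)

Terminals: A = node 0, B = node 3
Nodal analysis, taking node 3 as the 0 V reference.
Source V1 fixes V_0 = 15 V.
KCL at each unknown node (sum of currents leaving = 0; resistances in Ω):
  Node 1: (V_1 - 15)/24 + (V_1 - V_2)/30000 = 0
  Node 2: (V_2 - V_1)/30000 + (V_2 - 0)/91000 = 0
Collecting terms (coefficients in siemens):
  0.0417·V_1 - 0.00003333·V_2 = 0.625
  0.00004432·V_2 - 0.00003333·V_1 = 0
Determinant D = (0.0417)(0.00004432) - (-0.00003333)(-0.00003333) = 0.000001847
V_1 = [(0.625)(0.00004432) - (-0.00003333)(0)]/D = 15 V
V_2 = [(0.0417)(0) - (0.625)(-0.00003333)]/D = 11.28 V
I_R2 = (V_1 - V_2)/R2 = (15 - 11.28)/30000 = 0.0001239 A
|I_R2| = 0.0001239 A

Final answer: |I_R2| = 0.0001239 A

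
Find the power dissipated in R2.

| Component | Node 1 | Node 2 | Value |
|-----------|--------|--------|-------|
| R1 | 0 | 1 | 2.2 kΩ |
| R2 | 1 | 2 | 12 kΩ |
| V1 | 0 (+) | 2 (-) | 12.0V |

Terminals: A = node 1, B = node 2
Nodal analysis, taking node 2 as the 0 V reference.
Source V1 fixes V_0 = 12 V.
KCL at each unknown node (sum of currents leaving = 0; resistances in Ω):
  Node 1: (V_1 - 12)/2200 + (V_1 - 0)/12000 = 0
Collecting terms: 0.0005379 × V_1 = 0.005455  =>  V_1 = 10.14 V
I_R2 = (V_1 - V_2)/R2 = (10.14 - 0)/12000 = 0.0008451 A
P_R2 = I_R2² × R2 = (0.0008451)² × 12000 = 0.00857 W

Final answer: 0.00857 W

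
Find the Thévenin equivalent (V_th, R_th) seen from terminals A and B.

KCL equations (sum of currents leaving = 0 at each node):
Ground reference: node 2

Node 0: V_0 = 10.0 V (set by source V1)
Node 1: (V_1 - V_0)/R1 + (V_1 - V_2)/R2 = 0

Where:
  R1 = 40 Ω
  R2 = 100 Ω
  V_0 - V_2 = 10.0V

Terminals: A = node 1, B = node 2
Step 1 — V_th is the open-circuit voltage V_A - V_B (nothing connected across the terminals).
Nodal analysis, taking node 2 as the 0 V reference.
Source V1 fixes V_0 = 10 V.
KCL at each unknown node (sum of currents leaving = 0; resistances in Ω):
  Node 1: (V_1 - 10)/40 + (V_1 - 0)/100 = 0
Collecting terms: 0.035 × V_1 = 0.25  =>  V_1 = 7.143 V
V_th = V_1 - V_2 = 7.143 - 0 = 7.143 V
Step 2 — R_th: zero the source — replace V1 by a short circuit (node 2 merges into node 0) — and find the resistance seen between A (node 1) and B (node 0).
Reduce the network between node 1 (A) and node 0 (B) by series/parallel combination:
  Rp1 = R1 ‖ R2 (parallel, both between nodes 0 and 1) = 1/(1/40 + 1/100) = 28.57 Ω
R_th = 28.57 Ω

Final answer: V_th = 7.143 V, R_th = 28.57 Ω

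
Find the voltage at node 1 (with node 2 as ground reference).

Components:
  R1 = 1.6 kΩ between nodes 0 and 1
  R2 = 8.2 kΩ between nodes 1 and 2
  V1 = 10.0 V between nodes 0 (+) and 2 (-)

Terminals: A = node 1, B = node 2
Nodal analysis, taking node 2 as the 0 V reference.
Source V1 fixes V_0 = 10 V.
KCL at each unknown node (sum of currents leaving = 0; resistances in Ω):
  Node 1: (V_1 - 10)/1600 + (V_1 - 0)/8200 = 0
Collecting terms: 0.000747 × V_1 = 0.00625  =>  V_1 = 8.367 V
The requested potential is V_1 = 8.367 V.

Final answer: V_1 = 8.367 V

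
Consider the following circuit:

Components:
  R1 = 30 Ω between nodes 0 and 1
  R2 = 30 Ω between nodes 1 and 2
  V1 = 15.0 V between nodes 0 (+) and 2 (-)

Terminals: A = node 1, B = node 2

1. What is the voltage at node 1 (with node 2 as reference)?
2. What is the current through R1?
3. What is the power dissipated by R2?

Nodal analysis, taking node 2 as the 0 V reference.
Source V1 fixes V_0 = 15 V.
KCL at each unknown node (sum of currents leaving = 0; resistances in Ω):
  Node 1: (V_1 - 15)/30 + (V_1 - 0)/30 = 0
Collecting terms: 0.06667 × V_1 = 0.5  =>  V_1 = 7.5 V
Part 1:
  Read off the nodal solution: V_1 = 7.5 V
Part 2:
  I_R1 = (V_0 - V_1)/R1 = (15 - 7.5)/30 = 0.25 A
  Magnitude: I_R1 = 0.25 A
Part 3:
  I_R2 = (V_1 - V_2)/R2 = (7.5 - 0)/30 = 0.25 A
  P_R2 = I_R2² × R2 = (0.25)² × 30 = 1.875 W

Final answers:
1. V_1 = 7.5 V
2. I_R1 = 0.25 A
3. P_R2 = 1.875 W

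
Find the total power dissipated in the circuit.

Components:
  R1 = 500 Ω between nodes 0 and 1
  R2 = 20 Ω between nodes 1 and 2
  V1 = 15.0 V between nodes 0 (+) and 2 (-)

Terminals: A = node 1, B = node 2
Nodal analysis, taking node 2 as the 0 V reference.
Source V1 fixes V_0 = 15 V.
KCL at each unknown node (sum of currents leaving = 0; resistances in Ω):
  Node 1: (V_1 - 15)/500 + (V_1 - 0)/20 = 0
Collecting terms: 0.052 × V_1 = 0.03  =>  V_1 = 0.5769 V
Power in each resistor, P = (ΔV)²/R:
  P_R1 = (15 - 0.5769)²/500 = 0.4161 W
  P_R2 = (0.5769 - 0)²/20 = 0.01664 W
P_total = P_R1 + P_R2 = 0.4327 W

Final answer: 0.4327 W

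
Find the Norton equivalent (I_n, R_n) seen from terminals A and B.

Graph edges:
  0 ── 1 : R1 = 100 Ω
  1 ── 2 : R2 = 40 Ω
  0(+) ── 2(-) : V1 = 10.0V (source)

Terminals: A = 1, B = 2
Find the Thévenin equivalent first; then I_n = V_th/R_th and R_n = R_th.
Step 1 — V_th is the open-circuit voltage V_A - V_B (nothing connected across the terminals).
Nodal analysis, taking node 2 as the 0 V reference.
Source V1 fixes V_0 = 10 V.
KCL at each unknown node (sum of currents leaving = 0; resistances in Ω):
  Node 1: (V_1 - 10)/100 + (V_1 - 0)/40 = 0
Collecting terms: 0.035 × V_1 = 0.1  =>  V_1 = 2.857 V
V_th = V_1 - V_2 = 2.857 - 0 = 2.857 V
Step 2 — R_th: zero the source — replace V1 by a short circuit (node 2 merges into node 0) — and find the resistance seen between A (node 1) and B (node 0).
Reduce the network between node 1 (A) and node 0 (B) by series/parallel combination:
  Rp1 = R1 ‖ R2 (parallel, both between nodes 0 and 1) = 1/(1/100 + 1/40) = 28.57 Ω
R_th = 28.57 Ω
I_n = V_th/R_th = 2.857/28.57 = 0.1 A, and R_n = R_th = 28.57 Ω

Final answer: I_n = 0.1 A, R_n = 28.57 Ω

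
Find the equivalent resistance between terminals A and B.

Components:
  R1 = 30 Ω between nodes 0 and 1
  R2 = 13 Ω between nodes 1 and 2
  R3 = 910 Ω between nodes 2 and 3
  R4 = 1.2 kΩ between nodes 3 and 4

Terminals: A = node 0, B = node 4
Reduce the network between node 0 (A) and node 4 (B) by series/parallel combination:
  Rs1 = R1 + R2 (series, joined only at node 1) = 30 + 13 = 43 Ω
  Rs2 = R3 + Rs1 (series, joined only at node 2) = 910 + 43 = 953 Ω
  Rs3 = R4 + Rs2 (series, joined only at node 3) = 1200 + 953 = 2153 Ω
R_eq = 2.153 kΩ

Final answer: 2.153 kΩ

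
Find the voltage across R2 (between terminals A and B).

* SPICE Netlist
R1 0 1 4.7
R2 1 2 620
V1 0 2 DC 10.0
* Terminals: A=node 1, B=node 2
R1 and R2 are in series across V1 (node 0 → node 1 → node 2), and the output A–B is taken across R2, so this is a voltage divider.
Series current: I = V1/(R1 + R2) = 10/(4.7 + 620) = 10/624.7 = 0.01601 A
V_R2 = I × R2 = V1 × R2/(R1 + R2) = 10 × 620/624.7 = 9.925 V

Final answer: 9.925 V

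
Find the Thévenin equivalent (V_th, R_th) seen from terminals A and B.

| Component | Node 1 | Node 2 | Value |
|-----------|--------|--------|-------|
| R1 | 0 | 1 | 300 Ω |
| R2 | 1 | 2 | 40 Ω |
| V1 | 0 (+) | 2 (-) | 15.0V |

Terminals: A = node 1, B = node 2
Step 1 — V_th is the open-circuit voltage V_A - V_B (nothing connected across the terminals).
Nodal analysis, taking node 2 as the 0 V reference.
Source V1 fixes V_0 = 15 V.
KCL at each unknown node (sum of currents leaving = 0; resistances in Ω):
  Node 1: (V_1 - 15)/300 + (V_1 - 0)/40 = 0
Collecting terms: 0.02833 × V_1 = 0.05  =>  V_1 = 1.765 V
V_th = V_1 - V_2 = 1.765 - 0 = 1.765 V
Step 2 — R_th: zero the source — replace V1 by a short circuit (node 2 merges into node 0) — and find the resistance seen between A (node 1) and B (node 0).
Reduce the network between node 1 (A) and node 0 (B) by series/parallel combination:
  Rp1 = R1 ‖ R2 (parallel, both between nodes 0 and 1) = 1/(1/300 + 1/40) = 35.29 Ω
R_th = 35.29 Ω

Final answer: V_th = 1.765 V, R_th = 35.29 Ω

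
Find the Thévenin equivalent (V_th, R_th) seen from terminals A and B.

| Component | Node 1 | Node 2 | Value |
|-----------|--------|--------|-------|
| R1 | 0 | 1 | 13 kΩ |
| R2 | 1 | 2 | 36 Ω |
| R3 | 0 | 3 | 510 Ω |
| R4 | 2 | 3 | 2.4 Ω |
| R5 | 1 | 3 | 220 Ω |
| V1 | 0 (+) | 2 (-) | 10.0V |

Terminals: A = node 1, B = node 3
Step 1 — V_th is the open-circuit voltage V_A - V_B (nothing connected across the terminals).
Nodal analysis, taking node 2 as the 0 V reference.
Source V1 fixes V_0 = 10 V.
KCL at each unknown node (sum of currents leaving = 0; resistances in Ω):
  Node 1: (V_1 - 10)/13000 + (V_1 - 0)/36 + (V_1 - V_3)/220 = 0
  Node 3: (V_3 - 10)/510 + (V_3 - 0)/2.4 + (V_3 - V_1)/220 = 0
Collecting terms (coefficients in siemens):
  0.0324·V_1 - 0.004545·V_3 = 0.0007692
  0.4232·V_3 - 0.004545·V_1 = 0.01961
Determinant D = (0.0324)(0.4232) - (-0.004545)(-0.004545) = 0.01369
V_1 = [(0.0007692)(0.4232) - (-0.004545)(0.01961)]/D = 0.03029 V
V_3 = [(0.0324)(0.01961) - (0.0007692)(-0.004545)]/D = 0.04666 V
V_th = V_1 - V_3 = 0.03029 - 0.04666 = -0.01637 V
Step 2 — R_th: zero the source — replace V1 by a short circuit (node 2 merges into node 0) — and find the resistance seen between A (node 1) and B (node 3).
Reduce the network between node 1 (A) and node 3 (B) by series/parallel combination:
  Rp1 = R1 ‖ R2 (parallel, both between nodes 0 and 1) = 1/(1/13000 + 1/36) = 35.9 Ω
  Rp2 = R3 ‖ R4 (parallel, both between nodes 0 and 3) = 1/(1/510 + 1/2.4) = 2.389 Ω
  Rs1 = Rp1 + Rp2 (series, joined only at node 0) = 35.9 + 2.389 = 38.29 Ω
  Rp3 = R5 ‖ Rs1 (parallel, both between nodes 1 and 3) = 1/(1/220 + 1/38.29) = 32.61 Ω
R_th = 32.61 Ω

Final answer: V_th = -0.01637 V, R_th = 32.61 Ω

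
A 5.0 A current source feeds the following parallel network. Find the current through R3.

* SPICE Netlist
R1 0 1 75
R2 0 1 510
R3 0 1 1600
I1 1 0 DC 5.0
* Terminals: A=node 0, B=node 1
All resistors sit directly between nodes 0 and 1, so they are in parallel and share one voltage V; the full source current 5 A splits among them.
1/R_par = 1/75 + 1/510 + 1/1600 = 0.01592 S  =>  R_par = 62.82 Ω
V = I × R_par = 5 × 62.82 = 314.1 V
I_R3 = V/R3 = 314.1/1600 = 0.1963 A

Final answer: 0.1963 A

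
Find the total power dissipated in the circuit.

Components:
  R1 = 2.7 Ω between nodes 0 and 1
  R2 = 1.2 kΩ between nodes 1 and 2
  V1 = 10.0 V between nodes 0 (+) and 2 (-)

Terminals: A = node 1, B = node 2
Nodal analysis, taking node 2 as the 0 V reference.
Source V1 fixes V_0 = 10 V.
KCL at each unknown node (sum of currents leaving = 0; resistances in Ω):
  Node 1: (V_1 - 10)/2.7 + (V_1 - 0)/1200 = 0
Collecting terms: 0.3712 × V_1 = 3.704  =>  V_1 = 9.978 V
Power in each resistor, P = (ΔV)²/R:
  P_R1 = (10 - 9.978)²/2.7 = 0.0001867 W
  P_R2 = (9.978 - 0)²/1200 = 0.08296 W
P_total = P_R1 + P_R2 = 0.08315 W

Final answer: 0.08315 W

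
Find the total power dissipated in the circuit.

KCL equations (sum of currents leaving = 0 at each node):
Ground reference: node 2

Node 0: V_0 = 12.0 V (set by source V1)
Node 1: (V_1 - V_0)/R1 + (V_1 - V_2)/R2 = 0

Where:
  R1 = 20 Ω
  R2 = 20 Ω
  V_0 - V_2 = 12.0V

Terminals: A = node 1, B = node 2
Nodal analysis, taking node 2 as the 0 V reference.
Source V1 fixes V_0 = 12 V.
KCL at each unknown node (sum of currents leaving = 0; resistances in Ω):
  Node 1: (V_1 - 12)/20 + (V_1 - 0)/20 = 0
Collecting terms: 0.1 × V_1 = 0.6  =>  V_1 = 6 V
Power in each resistor, P = (ΔV)²/R:
  P_R1 = (12 - 6)²/20 = 1.8 W
  P_R2 = (6 - 0)²/20 = 1.8 W
P_total = P_R1 + P_R2 = 3.6 W

Final answer: 3.6 W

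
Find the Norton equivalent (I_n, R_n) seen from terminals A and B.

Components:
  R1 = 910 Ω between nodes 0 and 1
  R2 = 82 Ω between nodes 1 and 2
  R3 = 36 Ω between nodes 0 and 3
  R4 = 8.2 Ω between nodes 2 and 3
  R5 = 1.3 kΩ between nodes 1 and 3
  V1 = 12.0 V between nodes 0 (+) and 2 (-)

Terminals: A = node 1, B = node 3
Find the Thévenin equivalent first; then I_n = V_th/R_th and R_n = R_th.
Step 1 — V_th is the open-circuit voltage V_A - V_B (nothing connected across the terminals).
Nodal analysis, taking node 2 as the 0 V reference.
Source V1 fixes V_0 = 12 V.
KCL at each unknown node (sum of currents leaving = 0; resistances in Ω):
  Node 1: (V_1 - 12)/910 + (V_1 - 0)/82 + (V_1 - V_3)/1300 = 0
  Node 3: (V_3 - 12)/36 + (V_3 - 0)/8.2 + (V_3 - V_1)/1300 = 0
Collecting terms (coefficients in siemens):
  0.01406·V_1 - 0.0007692·V_3 = 0.01319
  0.1505·V_3 - 0.0007692·V_1 = 0.3333
Determinant D = (0.01406)(0.1505) - (-0.0007692)(-0.0007692) = 0.002116
V_1 = [(0.01319)(0.1505) - (-0.0007692)(0.3333)]/D = 1.059 V
V_3 = [(0.01406)(0.3333) - (0.01319)(-0.0007692)]/D = 2.22 V
V_th = V_1 - V_3 = 1.059 - 2.22 = -1.161 V
Step 2 — R_th: zero the source — replace V1 by a short circuit (node 2 merges into node 0) — and find the resistance seen between A (node 1) and B (node 3).
Reduce the network between node 1 (A) and node 3 (B) by series/parallel combination:
  Rp1 = R1 ‖ R2 (parallel, both between nodes 0 and 1) = 1/(1/910 + 1/82) = 75.22 Ω
  Rp2 = R3 ‖ R4 (parallel, both between nodes 0 and 3) = 1/(1/36 + 1/8.2) = 6.679 Ω
  Rs1 = Rp1 + Rp2 (series, joined only at node 0) = 75.22 + 6.679 = 81.9 Ω
  Rp3 = R5 ‖ Rs1 (parallel, both between nodes 1 and 3) = 1/(1/1300 + 1/81.9) = 77.05 Ω
R_th = 77.05 Ω
I_n = V_th/R_th = -1.161/77.05 = -0.01507 A, and R_n = R_th = 77.05 Ω

Final answer: I_n = -0.01507 A, R_n = 77.05 Ω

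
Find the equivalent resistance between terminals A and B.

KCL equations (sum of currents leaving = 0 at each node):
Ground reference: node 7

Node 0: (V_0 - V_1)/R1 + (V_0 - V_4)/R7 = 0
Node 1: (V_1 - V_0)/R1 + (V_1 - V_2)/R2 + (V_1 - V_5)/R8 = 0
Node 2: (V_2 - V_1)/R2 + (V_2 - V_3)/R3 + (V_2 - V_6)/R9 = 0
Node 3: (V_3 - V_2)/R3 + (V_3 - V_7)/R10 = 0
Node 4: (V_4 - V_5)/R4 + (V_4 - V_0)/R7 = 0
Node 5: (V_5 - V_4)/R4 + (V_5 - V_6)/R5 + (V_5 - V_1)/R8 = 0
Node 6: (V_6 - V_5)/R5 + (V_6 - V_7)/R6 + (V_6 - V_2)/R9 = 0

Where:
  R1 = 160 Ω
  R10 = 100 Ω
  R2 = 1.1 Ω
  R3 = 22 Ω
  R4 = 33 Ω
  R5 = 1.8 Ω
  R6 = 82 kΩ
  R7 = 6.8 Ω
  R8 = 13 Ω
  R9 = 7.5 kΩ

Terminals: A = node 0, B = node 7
The network is not a plain series/parallel combination. Inject a 1 A test current into terminal A (node 0) and return it from terminal B (node 7); then R_eq = V_A / (1 A).
Nodal analysis, taking node 7 as the 0 V reference.
Current source I_test pushes 1 A into node 0 and draws it out of node 7.
KCL at each unknown node (sum of currents leaving = 0; resistances in Ω):
  Node 0: (V_0 - V_1)/160 + (V_0 - V_4)/6.8 - 1 = 0
  Node 1: (V_1 - V_0)/160 + (V_1 - V_2)/1.1 + (V_1 - V_5)/13 = 0
  Node 2: (V_2 - V_1)/1.1 + (V_2 - V_3)/22 + (V_2 - V_6)/7500 = 0
  Node 3: (V_3 - V_2)/22 + (V_3 - 0)/100 = 0
  Node 4: (V_4 - V_0)/6.8 + (V_4 - V_5)/33 = 0
  Node 5: (V_5 - V_1)/13 + (V_5 - V_4)/33 + (V_5 - V_6)/1.8 = 0
  Node 6: (V_6 - V_2)/7500 + (V_6 - V_5)/1.8 + (V_6 - 0)/82000 = 0
Collecting terms (coefficients in siemens):
  0.1533·V_0 - 0.00625·V_1 - 0.1471·V_4 = 1
  0.9923·V_1 - 0.00625·V_0 - 0.9091·V_2 - 0.07692·V_5 = 0
  0.9547·V_2 - 0.9091·V_1 - 0.04545·V_3 - 0.0001333·V_6 = 0
  0.05545·V_3 - 0.04545·V_2 = 0
  0.1774·V_4 - 0.1471·V_0 - 0.0303·V_5 = 0
  0.6628·V_5 - 0.07692·V_1 - 0.0303·V_4 - 0.5556·V_6 = 0
  0.5557·V_6 - 0.0001333·V_2 - 0.5556·V_5 = 0
Solving these 7 simultaneous equations (Gaussian elimination) gives:
  V_0 = 162.6 V, V_1 = 122.9 V, V_2 = 121.8 V, V_3 = 99.84 V
  V_4 = 157.5 V, V_5 = 132.6 V, V_6 = 132.6 V
R_eq = V_0 / 1 A = 162.6 Ω

Final answer: 162.6 Ω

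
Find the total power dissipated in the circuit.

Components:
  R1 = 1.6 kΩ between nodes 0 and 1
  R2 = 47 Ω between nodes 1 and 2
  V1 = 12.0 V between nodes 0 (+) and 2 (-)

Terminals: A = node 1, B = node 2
Nodal analysis, taking node 2 as the 0 V reference.
Source V1 fixes V_0 = 12 V.
KCL at each unknown node (sum of currents leaving = 0; resistances in Ω):
  Node 1: (V_1 - 12)/1600 + (V_1 - 0)/47 = 0
Collecting terms: 0.0219 × V_1 = 0.0075  =>  V_1 = 0.3424 V
Power in each resistor, P = (ΔV)²/R:
  P_R1 = (12 - 0.3424)²/1600 = 0.08494 W
  P_R2 = (0.3424 - 0)²/47 = 0.002495 W
P_total = P_R1 + P_R2 = 0.08743 W

Final answer: 0.08743 W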